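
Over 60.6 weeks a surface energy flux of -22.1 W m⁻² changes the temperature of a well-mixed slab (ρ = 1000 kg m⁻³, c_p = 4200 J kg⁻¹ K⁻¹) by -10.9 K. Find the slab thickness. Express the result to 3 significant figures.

17.7 m

Heat input Q = F Δt = -22.1 × 3.67×10^7 s = -8.10×10^8 J/m².
Required areal heat capacity C = Q / ΔT = 7.43×10^7 J/(m²·K).
Depth D = C / (ρ c_p) = 7.43×10^7 / (1000 × 4200) = 17.7 m.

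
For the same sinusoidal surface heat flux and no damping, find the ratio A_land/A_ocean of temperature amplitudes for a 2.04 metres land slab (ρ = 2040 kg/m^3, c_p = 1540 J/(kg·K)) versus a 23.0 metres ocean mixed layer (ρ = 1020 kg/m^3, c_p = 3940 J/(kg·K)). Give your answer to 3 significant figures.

C_ocean = 1020 × 3940 × 23.0 = 9.24×10^7 J/(m²·K).
C_land = 2040 × 1540 × 2.04 = 6.41×10^6 J/(m²·K).
Undamped amplitude ∝ 1/C, so A_land/A_ocean = C_ocean/C_land = 14.4.

14.4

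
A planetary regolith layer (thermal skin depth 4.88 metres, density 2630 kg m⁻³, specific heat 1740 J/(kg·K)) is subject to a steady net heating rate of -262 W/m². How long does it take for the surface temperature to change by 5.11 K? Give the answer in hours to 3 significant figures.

121 hours

Areal heat capacity C = ρ c_p D = 2630 × 1740 × 4.88 = 2.23×10^7 J/(m²·K).
Time required: Δt = C ΔT / F = 2.23×10^7 × -5.11 / -262 = 4.36×10^5 s.
In hours: 4.36×10^5 s / (3600 s/hour) = 121 hours.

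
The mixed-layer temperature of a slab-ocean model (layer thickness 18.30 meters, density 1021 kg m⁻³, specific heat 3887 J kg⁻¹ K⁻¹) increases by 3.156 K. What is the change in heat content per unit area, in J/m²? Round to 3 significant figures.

2.29×10^8

Areal heat capacity C = ρ c_p D = 1021 × 3887 × 18.30 = 7.26×10^7 J m⁻² K⁻¹.
ΔQ = C ΔT = 7.26×10^7 × 3.156 = 2.29×10^8 J/m².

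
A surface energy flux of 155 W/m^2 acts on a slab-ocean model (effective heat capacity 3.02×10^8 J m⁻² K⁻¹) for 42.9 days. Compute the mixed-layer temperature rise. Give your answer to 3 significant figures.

1.90 K

Areal heat capacity C = 3.02×10^8 J m⁻² K⁻¹ (given).
Net heat input Q = F Δt = 155 × (42.9 days × 86400 s/day) = 5.75×10^8 J/m².
ΔT = Q / C = 5.75×10^8 / 3.02×10^8 = 1.90 K.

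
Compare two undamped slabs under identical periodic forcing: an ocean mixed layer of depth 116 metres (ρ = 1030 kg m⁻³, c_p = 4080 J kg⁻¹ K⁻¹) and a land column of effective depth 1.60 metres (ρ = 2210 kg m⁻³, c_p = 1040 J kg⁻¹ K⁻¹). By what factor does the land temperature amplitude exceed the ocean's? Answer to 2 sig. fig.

C_ocean = 1030 × 4080 × 116 = 4.87×10^8 J/(m²·K).
C_land = 2210 × 1040 × 1.60 = 3.68×10^6 J/(m²·K).
Undamped amplitude ∝ 1/C, so A_land/A_ocean = C_ocean/C_land = 133.

130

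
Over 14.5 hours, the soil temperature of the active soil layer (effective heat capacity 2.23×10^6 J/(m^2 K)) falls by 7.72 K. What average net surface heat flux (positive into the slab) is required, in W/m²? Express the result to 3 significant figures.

-330

Areal heat capacity C = 2.23×10^6 J/(m^2 K) (given).
Required heat per unit area: Q = C ΔT = 2.23×10^6 × -7.72 = -1.72×10^7 J/m².
Flux F = Q / Δt = -1.72×10^7 / 52200 s = -330 W/m².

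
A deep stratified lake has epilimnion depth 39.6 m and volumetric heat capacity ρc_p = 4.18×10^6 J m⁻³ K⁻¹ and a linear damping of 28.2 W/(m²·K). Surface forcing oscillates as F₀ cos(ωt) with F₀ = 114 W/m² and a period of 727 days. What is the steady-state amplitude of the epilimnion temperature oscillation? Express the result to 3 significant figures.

Areal heat capacity C = ρc_p × D = 4.18×10^6 × 39.6 = 1.66×10^8 J/(m^2 K).
Angular frequency ω = 2π / T = 2π / 6.28×10^7 s = 1.00×10^-7 s⁻¹.
√((Cω)² + λ²) = √((16.6)² + 28.2²) = 32.7 W/(m²·K).
Amplitude A = F₀ / √((Cω)²+λ²) = 114 / 32.7 = 3.49 K.

3.49 K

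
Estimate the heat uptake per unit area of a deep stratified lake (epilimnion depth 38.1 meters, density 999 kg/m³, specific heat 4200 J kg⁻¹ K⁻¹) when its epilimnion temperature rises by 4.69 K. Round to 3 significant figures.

7.50×10^8

Areal heat capacity C = ρ c_p D = 999 × 4200 × 38.1 = 1.60×10^8 J/(m^2 K).
ΔQ = C ΔT = 1.60×10^8 × 4.69 = 7.50×10^8 J/m².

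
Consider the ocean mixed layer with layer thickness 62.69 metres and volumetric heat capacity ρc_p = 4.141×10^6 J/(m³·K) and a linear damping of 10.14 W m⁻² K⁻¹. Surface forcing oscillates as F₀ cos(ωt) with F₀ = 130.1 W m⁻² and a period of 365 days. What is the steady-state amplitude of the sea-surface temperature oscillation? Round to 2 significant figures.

Areal heat capacity C = ρc_p × D = 4.141×10^6 × 62.69 = 2.60×10^8 J m⁻² K⁻¹.
Angular frequency ω = 2π / T = 2π / 3.15×10^7 s = 1.99×10^-7 s⁻¹.
√((Cω)² + λ²) = √((51.7)² + 10.14²) = 52.7 W/(m²·K).
Amplitude A = F₀ / √((Cω)²+λ²) = 130.1 / 52.7 = 2.47 K.

2.5 K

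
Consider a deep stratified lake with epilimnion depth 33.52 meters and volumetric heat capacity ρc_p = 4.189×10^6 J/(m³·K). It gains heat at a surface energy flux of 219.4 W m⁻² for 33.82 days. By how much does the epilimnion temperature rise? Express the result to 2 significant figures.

Areal heat capacity C = ρc_p × D = 4.189×10^6 × 33.52 = 1.40×10^8 J m⁻² K⁻¹.
Net heat input Q = F Δt = 219.4 × (33.82 days × 86400 s/day) = 6.41×10^8 J/m².
ΔT = Q / C = 6.41×10^8 / 1.40×10^8 = 4.57 K.

4.6 K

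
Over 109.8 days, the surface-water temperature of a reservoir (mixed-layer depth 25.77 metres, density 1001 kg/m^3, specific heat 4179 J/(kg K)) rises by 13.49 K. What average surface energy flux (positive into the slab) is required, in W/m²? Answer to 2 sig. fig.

Areal heat capacity C = ρ c_p D = 1001 × 4179 × 25.77 = 1.08×10^8 J m⁻² K⁻¹.
Required heat per unit area: Q = C ΔT = 1.08×10^8 × 13.49 = 1.45×10^9 J/m².
Flux F = Q / Δt = 1.45×10^9 / 9.49×10^6 s = 153 W/m².

150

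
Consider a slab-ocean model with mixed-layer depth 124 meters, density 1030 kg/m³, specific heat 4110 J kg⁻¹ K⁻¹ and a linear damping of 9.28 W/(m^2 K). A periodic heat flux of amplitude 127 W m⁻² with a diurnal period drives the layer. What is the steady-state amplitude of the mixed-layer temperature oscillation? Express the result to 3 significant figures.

0.00333 K

Areal heat capacity C = ρ c_p D = 1030 × 4110 × 124 = 5.25×10^8 J/(m²·K).
Angular frequency ω = 2π / T = 2π / 86400 s = 7.27×10^-5 s⁻¹.
√((Cω)² + λ²) = √((38200)² + 9.28²) = 38200 W/(m²·K).
Amplitude A = F₀ / √((Cω)²+λ²) = 127 / 38200 = 0.00333 K.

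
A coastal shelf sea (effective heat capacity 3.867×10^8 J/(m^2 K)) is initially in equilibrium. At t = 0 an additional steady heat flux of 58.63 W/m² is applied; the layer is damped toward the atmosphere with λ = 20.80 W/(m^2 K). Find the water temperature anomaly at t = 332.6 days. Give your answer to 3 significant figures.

Areal heat capacity C = 3.867×10^8 J/(m^2 K) (given).
τ = C / λ = 3.87×10^8 / 20.80 = 1.86×10^7 s.
Equilibrium anomaly ΔT_eq = F / λ = 58.63 / 20.80 = 2.82 K.
t = 332.6 days = 2.87×10^7 s, so t/τ = 1.55.
ΔT(t) = ΔT_eq (1 − e^(−t/τ)) = 2.82 × (1 − e^−1.55) = 2.22 K.

2.22 K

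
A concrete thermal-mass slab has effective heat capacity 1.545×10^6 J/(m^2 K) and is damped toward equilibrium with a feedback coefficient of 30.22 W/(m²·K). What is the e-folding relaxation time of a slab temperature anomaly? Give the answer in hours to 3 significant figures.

Areal heat capacity C = 1.545×10^6 J/(m^2 K) (given).
Relaxation time τ = C / λ = 1.54×10^6 / 30.22 = 51100 s.
In hours: 51100 s / (3600 s/hour) = 14.2 hours.

14.2 hours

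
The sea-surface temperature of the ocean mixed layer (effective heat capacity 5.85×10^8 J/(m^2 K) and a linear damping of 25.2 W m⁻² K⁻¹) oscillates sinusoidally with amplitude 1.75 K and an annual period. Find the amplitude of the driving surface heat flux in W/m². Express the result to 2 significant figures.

Areal heat capacity C = 5.85×10^8 J/(m^2 K) (given).
ω = 2π / 3.15×10^7 s = 1.99×10^-7 s⁻¹.
√((Cω)² + λ²) = √((117)² + 25.2²) = 119 W/(m²·K).
F₀ = A × √((Cω)²+λ²) = 1.75 × 119 = 209 W/m².

210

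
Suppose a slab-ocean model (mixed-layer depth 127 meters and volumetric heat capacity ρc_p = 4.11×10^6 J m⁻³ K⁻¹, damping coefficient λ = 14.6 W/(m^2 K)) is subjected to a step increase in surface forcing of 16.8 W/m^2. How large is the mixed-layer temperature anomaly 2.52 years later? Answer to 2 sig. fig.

Areal heat capacity C = ρc_p × D = 4.11×10^6 × 127 = 5.22×10^8 J m⁻² K⁻¹.
τ = C / λ = 5.22×10^8 / 14.6 = 3.58×10^7 s.
Equilibrium anomaly ΔT_eq = F / λ = 16.8 / 14.6 = 1.15 K.
t = 2.52 years = 7.95×10^7 s, so t/τ = 2.22.
ΔT(t) = ΔT_eq (1 − e^(−t/τ)) = 1.15 × (1 − e^−2.22) = 1.03 K.

1.0 K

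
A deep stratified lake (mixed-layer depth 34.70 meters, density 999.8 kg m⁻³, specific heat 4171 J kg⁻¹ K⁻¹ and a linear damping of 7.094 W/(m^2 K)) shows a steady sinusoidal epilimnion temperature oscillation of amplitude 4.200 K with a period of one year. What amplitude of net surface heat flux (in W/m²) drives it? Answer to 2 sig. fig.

120

Areal heat capacity C = ρ c_p D = 999.8 × 4171 × 34.70 = 1.45×10^8 J/(m^2 K).
ω = 2π / 3.15×10^7 s = 1.99×10^-7 s⁻¹.
√((Cω)² + λ²) = √((28.8)² + 7.094²) = 29.7 W/(m²·K).
F₀ = A × √((Cω)²+λ²) = 4.200 × 29.7 = 125 W/m².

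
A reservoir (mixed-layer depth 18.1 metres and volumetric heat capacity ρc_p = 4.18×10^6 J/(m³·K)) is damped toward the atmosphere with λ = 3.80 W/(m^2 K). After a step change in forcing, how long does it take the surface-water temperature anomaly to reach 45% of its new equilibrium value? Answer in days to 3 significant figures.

138 days

Areal heat capacity C = ρc_p × D = 4.18×10^6 × 18.1 = 7.57×10^7 J/(m²·K).
τ = C / λ = 7.57×10^7 / 3.80 = 1.99×10^7 s.
Fraction reached: 1 − e^(−t/τ) = 0.45 ⇒ t = −τ ln(1 − 0.45) = τ × 0.598.
t = 1.19×10^7 s = 138 days.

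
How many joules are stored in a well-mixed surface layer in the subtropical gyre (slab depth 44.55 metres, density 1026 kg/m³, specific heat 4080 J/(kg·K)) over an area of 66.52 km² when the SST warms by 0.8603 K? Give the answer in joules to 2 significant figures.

Areal heat capacity C = ρ c_p D = 1026 × 4080 × 44.55 = 1.86×10^8 J m⁻² K⁻¹.
Heat per unit area: q = C ΔT = 1.86×10^8 × 0.8603 = 1.60×10^8 J/m².
Total heat: Q = q × A = 1.60×10^8 × (66.52 × 10⁶ m²) = 1.07×10^16 J.

1.1×10^16 J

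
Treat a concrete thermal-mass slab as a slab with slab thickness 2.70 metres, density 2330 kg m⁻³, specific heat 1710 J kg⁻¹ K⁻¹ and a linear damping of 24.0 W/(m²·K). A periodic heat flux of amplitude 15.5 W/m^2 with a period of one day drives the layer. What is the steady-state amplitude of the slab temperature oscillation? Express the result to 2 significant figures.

Areal heat capacity C = ρ c_p D = 2330 × 1710 × 2.70 = 1.08×10^7 J/(m^2 K).
Angular frequency ω = 2π / T = 2π / 86400 s = 7.27×10^-5 s⁻¹.
√((Cω)² + λ²) = √((782)² + 24.0²) = 783 W/(m²·K).
Amplitude A = F₀ / √((Cω)²+λ²) = 15.5 / 783 = 0.0198 K.

0.020 K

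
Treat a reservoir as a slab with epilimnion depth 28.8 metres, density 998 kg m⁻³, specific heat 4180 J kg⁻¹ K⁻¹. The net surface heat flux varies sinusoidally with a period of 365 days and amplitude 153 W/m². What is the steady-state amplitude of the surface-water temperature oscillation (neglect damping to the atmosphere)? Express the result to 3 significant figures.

Areal heat capacity C = ρ c_p D = 998 × 4180 × 28.8 = 1.20×10^8 J/(m^2 K).
Angular frequency ω = 2π / T = 2π / 3.15×10^7 s = 1.99×10^-7 s⁻¹.
Cω = 1.20×10^8 × 1.99×10^-7 = 23.9 W/(m²·K).
Amplitude A = F₀ / (Cω) = 153 / 23.9 = 6.39 K.

6.39 K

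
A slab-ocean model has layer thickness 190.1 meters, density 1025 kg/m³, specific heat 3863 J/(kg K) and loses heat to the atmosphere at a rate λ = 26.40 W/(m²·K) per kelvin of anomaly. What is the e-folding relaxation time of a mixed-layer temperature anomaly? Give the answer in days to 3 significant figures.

330 days

Areal heat capacity C = ρ c_p D = 1025 × 3863 × 190.1 = 7.53×10^8 J m⁻² K⁻¹.
Relaxation time τ = C / λ = 7.53×10^8 / 26.40 = 2.85×10^7 s.
In days: 2.85×10^7 s / (86400 s/day) = 330 days.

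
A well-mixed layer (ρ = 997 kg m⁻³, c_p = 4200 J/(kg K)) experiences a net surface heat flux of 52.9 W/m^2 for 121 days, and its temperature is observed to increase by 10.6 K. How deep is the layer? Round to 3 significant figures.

12.5 m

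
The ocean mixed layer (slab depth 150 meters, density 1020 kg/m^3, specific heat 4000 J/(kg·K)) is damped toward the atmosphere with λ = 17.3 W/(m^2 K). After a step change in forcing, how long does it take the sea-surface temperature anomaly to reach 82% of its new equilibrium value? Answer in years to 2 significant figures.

Areal heat capacity C = ρ c_p D = 1020 × 4000 × 150 = 6.12×10^8 J/(m²·K).
τ = C / λ = 6.12×10^8 / 17.3 = 3.54×10^7 s.
Fraction reached: 1 − e^(−t/τ) = 0.82 ⇒ t = −τ ln(1 − 0.82) = τ × 1.71.
t = 6.07×10^7 s = 1.92 years.

1.9 years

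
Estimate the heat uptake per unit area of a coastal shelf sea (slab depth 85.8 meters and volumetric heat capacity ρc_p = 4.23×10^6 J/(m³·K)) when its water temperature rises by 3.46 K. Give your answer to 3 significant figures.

Areal heat capacity C = ρc_p × D = 4.23×10^6 × 85.8 = 3.63×10^8 J/(m^2 K).
ΔQ = C ΔT = 3.63×10^8 × 3.46 = 1.26×10^9 J/m².

1.26×10^9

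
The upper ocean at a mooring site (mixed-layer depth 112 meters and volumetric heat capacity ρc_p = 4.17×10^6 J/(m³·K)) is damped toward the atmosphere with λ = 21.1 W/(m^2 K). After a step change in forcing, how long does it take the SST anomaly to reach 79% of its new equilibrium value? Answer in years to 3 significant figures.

1.09 years

Areal heat capacity C = ρc_p × D = 4.17×10^6 × 112 = 4.67×10^8 J/(m²·K).
τ = C / λ = 4.67×10^8 / 21.1 = 2.21×10^7 s.
Fraction reached: 1 − e^(−t/τ) = 0.79 ⇒ t = −τ ln(1 − 0.79) = τ × 1.56.
t = 3.45×10^7 s = 1.09 years.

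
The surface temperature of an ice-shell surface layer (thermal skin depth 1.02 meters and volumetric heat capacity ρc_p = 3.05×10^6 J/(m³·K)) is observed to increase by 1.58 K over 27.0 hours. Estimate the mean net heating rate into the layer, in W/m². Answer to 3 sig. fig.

50.6

Areal heat capacity C = ρc_p × D = 3.05×10^6 × 1.02 = 3.11×10^6 J m⁻² K⁻¹.
Required heat per unit area: Q = C ΔT = 3.11×10^6 × 1.58 = 4.92×10^6 J/m².
Flux F = Q / Δt = 4.92×10^6 / 97200 s = 50.6 W/m².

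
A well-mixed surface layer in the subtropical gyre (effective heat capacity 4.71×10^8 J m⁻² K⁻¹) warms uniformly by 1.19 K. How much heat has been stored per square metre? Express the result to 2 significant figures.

5.6×10^8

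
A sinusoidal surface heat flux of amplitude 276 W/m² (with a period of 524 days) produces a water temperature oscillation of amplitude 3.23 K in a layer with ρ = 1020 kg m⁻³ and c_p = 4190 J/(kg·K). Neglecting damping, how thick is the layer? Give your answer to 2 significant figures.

ω = 2π / 4.53×10^7 s = 1.39×10^-7 s⁻¹.
Required C = F₀ / (A ω) = 276 / (3.23 × 1.39×10^-7) = 6.16×10^8 J/(m²·K).
D = C / (ρ c_p) = 6.16×10^8 / (1020 × 4190) = 144 m.

140 m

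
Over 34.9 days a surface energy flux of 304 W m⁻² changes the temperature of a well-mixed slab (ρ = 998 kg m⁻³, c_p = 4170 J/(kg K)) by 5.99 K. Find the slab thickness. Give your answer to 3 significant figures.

Heat input Q = F Δt = 304 × 3.02×10^6 s = 9.17×10^8 J/m².
Required areal heat capacity C = Q / ΔT = 1.53×10^8 J/(m²·K).
Depth D = C / (ρ c_p) = 1.53×10^8 / (998 × 4170) = 36.8 m.

36.8 m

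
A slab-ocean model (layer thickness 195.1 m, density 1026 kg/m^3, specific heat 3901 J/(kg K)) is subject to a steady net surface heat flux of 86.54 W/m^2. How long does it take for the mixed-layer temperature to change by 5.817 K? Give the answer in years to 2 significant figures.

Areal heat capacity C = ρ c_p D = 1026 × 3901 × 195.1 = 7.81×10^8 J/(m^2 K).
Time required: Δt = C ΔT / F = 7.81×10^8 × 5.817 / 86.54 = 5.25×10^7 s.
In years: 5.25×10^7 s / (3.156×10^7 s/year) = 1.66 years.

1.7 years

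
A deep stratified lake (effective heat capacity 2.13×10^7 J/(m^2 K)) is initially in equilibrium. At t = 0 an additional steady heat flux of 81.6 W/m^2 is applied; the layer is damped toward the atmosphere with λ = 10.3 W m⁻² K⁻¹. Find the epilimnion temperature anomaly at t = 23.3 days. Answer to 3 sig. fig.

Areal heat capacity C = 2.13×10^7 J/(m^2 K) (given).
τ = C / λ = 2.13×10^7 / 10.3 = 2.07×10^6 s.
Equilibrium anomaly ΔT_eq = F / λ = 81.6 / 10.3 = 7.92 K.
t = 23.3 days = 2.01×10^6 s, so t/τ = 0.973.
ΔT(t) = ΔT_eq (1 − e^(−t/τ)) = 7.92 × (1 − e^−0.973) = 4.93 K.

4.93 K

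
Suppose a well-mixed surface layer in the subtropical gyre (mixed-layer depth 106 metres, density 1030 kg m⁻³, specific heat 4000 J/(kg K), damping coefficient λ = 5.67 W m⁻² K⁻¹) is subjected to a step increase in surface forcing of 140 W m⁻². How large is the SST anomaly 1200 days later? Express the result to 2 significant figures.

18 K

Areal heat capacity C = ρ c_p D = 1030 × 4000 × 106 = 4.37×10^8 J/(m^2 K).
τ = C / λ = 4.37×10^8 / 5.67 = 7.70×10^7 s.
Equilibrium anomaly ΔT_eq = F / λ = 140 / 5.67 = 24.7 K.
t = 1200 days = 1.04×10^8 s, so t/τ = 1.35.
ΔT(t) = ΔT_eq (1 − e^(−t/τ)) = 24.7 × (1 − e^−1.35) = 18.3 K.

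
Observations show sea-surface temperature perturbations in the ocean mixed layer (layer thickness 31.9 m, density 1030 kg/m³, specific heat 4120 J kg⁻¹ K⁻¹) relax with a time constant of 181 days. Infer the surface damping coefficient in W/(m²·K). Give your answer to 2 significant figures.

8.7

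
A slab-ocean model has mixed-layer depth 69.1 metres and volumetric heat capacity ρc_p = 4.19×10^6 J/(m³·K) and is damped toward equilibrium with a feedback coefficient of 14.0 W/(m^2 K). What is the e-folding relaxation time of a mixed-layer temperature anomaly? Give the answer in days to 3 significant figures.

Areal heat capacity C = ρc_p × D = 4.19×10^6 × 69.1 = 2.90×10^8 J/(m^2 K).
Relaxation time τ = C / λ = 2.90×10^8 / 14.0 = 2.07×10^7 s.
In days: 2.07×10^7 s / (86400 s/day) = 239 days.

239 days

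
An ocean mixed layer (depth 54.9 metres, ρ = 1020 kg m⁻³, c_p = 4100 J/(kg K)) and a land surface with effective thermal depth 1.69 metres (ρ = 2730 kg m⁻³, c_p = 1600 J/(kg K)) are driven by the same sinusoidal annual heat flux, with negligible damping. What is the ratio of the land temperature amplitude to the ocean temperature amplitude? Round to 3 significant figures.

31.1

C_ocean = 1020 × 4100 × 54.9 = 2.30×10^8 J/(m²·K).
C_land = 2730 × 1600 × 1.69 = 7.38×10^6 J/(m²·K).
Undamped amplitude ∝ 1/C, so A_land/A_ocean = C_ocean/C_land = 31.1.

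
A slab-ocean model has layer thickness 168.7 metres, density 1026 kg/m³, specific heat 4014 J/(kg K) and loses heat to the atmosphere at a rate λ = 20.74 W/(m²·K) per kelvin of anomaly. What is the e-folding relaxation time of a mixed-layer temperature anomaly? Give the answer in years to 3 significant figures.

Areal heat capacity C = ρ c_p D = 1026 × 4014 × 168.7 = 6.95×10^8 J/(m²·K).
Relaxation time τ = C / λ = 6.95×10^8 / 20.74 = 3.35×10^7 s.
In years: 3.35×10^7 s / (3.156×10^7 s/year) = 1.06 years.

1.06 years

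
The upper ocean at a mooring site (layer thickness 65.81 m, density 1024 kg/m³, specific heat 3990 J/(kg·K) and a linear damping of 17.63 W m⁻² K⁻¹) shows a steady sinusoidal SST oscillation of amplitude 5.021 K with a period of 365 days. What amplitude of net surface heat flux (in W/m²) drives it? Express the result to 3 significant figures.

Areal heat capacity C = ρ c_p D = 1024 × 3990 × 65.81 = 2.69×10^8 J m⁻² K⁻¹.
ω = 2π / 3.15×10^7 s = 1.99×10^-7 s⁻¹.
√((Cω)² + λ²) = √((53.6)² + 17.63²) = 56.4 W/(m²·K).
F₀ = A × √((Cω)²+λ²) = 5.021 × 56.4 = 283 W/m².

283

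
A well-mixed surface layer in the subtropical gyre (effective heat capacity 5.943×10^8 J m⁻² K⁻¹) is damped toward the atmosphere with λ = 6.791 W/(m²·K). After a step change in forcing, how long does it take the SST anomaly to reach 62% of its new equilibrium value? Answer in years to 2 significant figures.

2.7 years

Areal heat capacity C = 5.943×10^8 J m⁻² K⁻¹ (given).
τ = C / λ = 5.94×10^8 / 6.791 = 8.75×10^7 s.
Fraction reached: 1 − e^(−t/τ) = 0.62 ⇒ t = −τ ln(1 − 0.62) = τ × 0.968.
t = 8.47×10^7 s = 2.68 years.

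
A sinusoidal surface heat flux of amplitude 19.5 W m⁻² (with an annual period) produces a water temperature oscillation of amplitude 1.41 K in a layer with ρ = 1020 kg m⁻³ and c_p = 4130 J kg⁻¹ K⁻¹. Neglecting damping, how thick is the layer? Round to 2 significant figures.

ω = 2π / 3.15×10^7 s = 1.99×10^-7 s⁻¹.
Required C = F₀ / (A ω) = 19.5 / (1.41 × 1.99×10^-7) = 6.94×10^7 J/(m²·K).
D = C / (ρ c_p) = 6.94×10^7 / (1020 × 4130) = 16.5 m.

16 m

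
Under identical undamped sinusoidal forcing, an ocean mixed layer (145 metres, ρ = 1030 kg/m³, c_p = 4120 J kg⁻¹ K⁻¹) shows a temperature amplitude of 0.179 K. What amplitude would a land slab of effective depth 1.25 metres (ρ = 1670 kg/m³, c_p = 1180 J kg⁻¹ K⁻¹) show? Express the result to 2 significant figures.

45 K

C_ocean = 6.15×10^8 J/(m²·K); C_land = 2.46×10^6 J/(m²·K).
A ∝ 1/C ⇒ A_land = A_ocean × C_ocean/C_land = 0.179 × 250 = 44.7 K.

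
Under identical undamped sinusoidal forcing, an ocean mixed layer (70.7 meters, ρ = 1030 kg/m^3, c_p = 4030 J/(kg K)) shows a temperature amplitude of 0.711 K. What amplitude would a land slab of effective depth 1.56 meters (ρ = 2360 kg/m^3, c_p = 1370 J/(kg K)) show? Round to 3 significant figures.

41.4 K

C_ocean = 2.93×10^8 J/(m²·K); C_land = 5.04×10^6 J/(m²·K).
A ∝ 1/C ⇒ A_land = A_ocean × C_ocean/C_land = 0.711 × 58.2 = 41.4 K.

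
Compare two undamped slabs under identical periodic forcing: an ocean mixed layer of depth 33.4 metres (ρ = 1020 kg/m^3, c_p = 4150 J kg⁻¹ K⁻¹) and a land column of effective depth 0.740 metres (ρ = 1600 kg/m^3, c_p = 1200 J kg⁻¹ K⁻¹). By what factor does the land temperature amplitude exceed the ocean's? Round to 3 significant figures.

99.5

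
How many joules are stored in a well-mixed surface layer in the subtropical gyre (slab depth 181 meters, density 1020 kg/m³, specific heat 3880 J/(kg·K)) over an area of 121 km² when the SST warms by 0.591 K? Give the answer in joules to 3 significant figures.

5.12×10^16 J

Areal heat capacity C = ρ c_p D = 1020 × 3880 × 181 = 7.16×10^8 J/(m²·K).
Heat per unit area: q = C ΔT = 7.16×10^8 × 0.591 = 4.23×10^8 J/m².
Total heat: Q = q × A = 4.23×10^8 × (121 × 10⁶ m²) = 5.12×10^16 J.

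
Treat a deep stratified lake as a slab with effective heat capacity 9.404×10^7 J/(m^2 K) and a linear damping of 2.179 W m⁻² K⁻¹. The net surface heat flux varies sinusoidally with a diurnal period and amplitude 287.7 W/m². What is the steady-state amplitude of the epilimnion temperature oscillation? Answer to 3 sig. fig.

Areal heat capacity C = 9.404×10^7 J/(m^2 K) (given).
Angular frequency ω = 2π / T = 2π / 86400 s = 7.27×10^-5 s⁻¹.
√((Cω)² + λ²) = √((6840)² + 2.179²) = 6840 W/(m²·K).
Amplitude A = F₀ / √((Cω)²+λ²) = 287.7 / 6840 = 0.0421 K.

0.0421 K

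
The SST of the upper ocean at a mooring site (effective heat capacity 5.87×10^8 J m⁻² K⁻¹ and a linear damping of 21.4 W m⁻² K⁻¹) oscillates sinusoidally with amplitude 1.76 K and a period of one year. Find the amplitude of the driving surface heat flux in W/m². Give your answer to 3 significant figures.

209

Areal heat capacity C = 5.87×10^8 J m⁻² K⁻¹ (given).
ω = 2π / 3.15×10^7 s = 1.99×10^-7 s⁻¹.
√((Cω)² + λ²) = √((117)² + 21.4²) = 119 W/(m²·K).
F₀ = A × √((Cω)²+λ²) = 1.76 × 119 = 209 W/m².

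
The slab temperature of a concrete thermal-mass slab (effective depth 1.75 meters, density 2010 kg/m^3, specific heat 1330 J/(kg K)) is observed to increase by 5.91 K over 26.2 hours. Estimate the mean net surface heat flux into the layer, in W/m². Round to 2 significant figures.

Areal heat capacity C = ρ c_p D = 2010 × 1330 × 1.75 = 4.68×10^6 J/(m^2 K).
Required heat per unit area: Q = C ΔT = 4.68×10^6 × 5.91 = 2.76×10^7 J/m².
Flux F = Q / Δt = 2.76×10^7 / 94300 s = 293 W/m².

290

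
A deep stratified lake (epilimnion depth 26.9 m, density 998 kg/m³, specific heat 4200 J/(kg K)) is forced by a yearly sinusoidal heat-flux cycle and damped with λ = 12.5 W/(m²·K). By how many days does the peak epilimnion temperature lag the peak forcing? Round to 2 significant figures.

62 days

Areal heat capacity C = ρ c_p D = 998 × 4200 × 26.9 = 1.13×10^8 J/(m²·K).
ω = 2π / 3.15×10^7 s = 1.99×10^-7 s⁻¹.
Phase lag φ = arctan(Cω/λ) = arctan(22.5/12.5) = 1.06 rad.
Time lag = φ / ω = 1.06 / 1.99×10^-7 = 5.34×10^6 s = 61.8 days.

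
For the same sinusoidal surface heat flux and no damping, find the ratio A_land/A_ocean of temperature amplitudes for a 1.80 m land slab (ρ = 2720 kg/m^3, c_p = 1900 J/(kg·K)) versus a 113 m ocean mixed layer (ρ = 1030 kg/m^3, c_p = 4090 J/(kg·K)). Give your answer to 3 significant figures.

C_ocean = 1030 × 4090 × 113 = 4.76×10^8 J/(m²·K).
C_land = 2720 × 1900 × 1.80 = 9.30×10^6 J/(m²·K).
Undamped amplitude ∝ 1/C, so A_land/A_ocean = C_ocean/C_land = 51.2.

51.2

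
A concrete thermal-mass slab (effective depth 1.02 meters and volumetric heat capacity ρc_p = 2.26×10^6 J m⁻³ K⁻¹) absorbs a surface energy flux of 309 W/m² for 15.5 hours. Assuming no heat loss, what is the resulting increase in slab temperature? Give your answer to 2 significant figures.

Areal heat capacity C = ρc_p × D = 2.26×10^6 × 1.02 = 2.31×10^6 J m⁻² K⁻¹.
Net heat input Q = F Δt = 309 × (15.5 hours × 3600 s/hour) = 1.72×10^7 J/m².
ΔT = Q / C = 1.72×10^7 / 2.31×10^6 = 7.48 K.

7.5 K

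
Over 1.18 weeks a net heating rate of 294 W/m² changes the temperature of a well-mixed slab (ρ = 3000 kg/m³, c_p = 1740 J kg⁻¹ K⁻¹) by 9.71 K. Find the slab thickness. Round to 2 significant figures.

4.1 m

Heat input Q = F Δt = 294 × 7.14×10^5 s = 2.10×10^8 J/m².
Required areal heat capacity C = Q / ΔT = 2.16×10^7 J/(m²·K).
Depth D = C / (ρ c_p) = 2.16×10^7 / (3000 × 1740) = 4.14 m.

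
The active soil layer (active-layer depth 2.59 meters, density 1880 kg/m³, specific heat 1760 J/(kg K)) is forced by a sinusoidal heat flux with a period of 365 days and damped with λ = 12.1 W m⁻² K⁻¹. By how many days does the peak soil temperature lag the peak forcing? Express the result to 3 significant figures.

Areal heat capacity C = ρ c_p D = 1880 × 1760 × 2.59 = 8.57×10^6 J m⁻² K⁻¹.
ω = 2π / 3.15×10^7 s = 1.99×10^-7 s⁻¹.
Phase lag φ = arctan(Cω/λ) = arctan(1.71/12.1) = 0.140 rad.
Time lag = φ / ω = 0.140 / 1.99×10^-7 = 7.04×10^5 s = 8.14 days.

8.14 days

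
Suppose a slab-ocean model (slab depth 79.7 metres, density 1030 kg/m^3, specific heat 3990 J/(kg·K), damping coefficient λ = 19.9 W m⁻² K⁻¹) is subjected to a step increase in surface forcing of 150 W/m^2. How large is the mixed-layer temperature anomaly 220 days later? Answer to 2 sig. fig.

Areal heat capacity C = ρ c_p D = 1030 × 3990 × 79.7 = 3.28×10^8 J m⁻² K⁻¹.
τ = C / λ = 3.28×10^8 / 19.9 = 1.65×10^7 s.
Equilibrium anomaly ΔT_eq = F / λ = 150 / 19.9 = 7.54 K.
t = 220 days = 1.90×10^7 s, so t/τ = 1.15.
ΔT(t) = ΔT_eq (1 − e^(−t/τ)) = 7.54 × (1 − e^−1.15) = 5.16 K.

5.2 K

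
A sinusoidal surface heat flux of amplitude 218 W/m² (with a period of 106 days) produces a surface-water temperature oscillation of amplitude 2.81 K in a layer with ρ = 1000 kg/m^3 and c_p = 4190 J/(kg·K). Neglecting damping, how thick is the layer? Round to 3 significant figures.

ω = 2π / 9.16×10^6 s = 6.86×10^-7 s⁻¹.
Required C = F₀ / (A ω) = 218 / (2.81 × 6.86×10^-7) = 1.13×10^8 J/(m²·K).
D = C / (ρ c_p) = 1.13×10^8 / (1000 × 4190) = 27.0 m.

27.0 m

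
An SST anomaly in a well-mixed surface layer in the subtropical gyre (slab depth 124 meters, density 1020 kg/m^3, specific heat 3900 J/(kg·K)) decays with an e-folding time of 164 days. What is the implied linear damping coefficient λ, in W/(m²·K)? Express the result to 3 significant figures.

34.8

Areal heat capacity C = ρ c_p D = 1020 × 3900 × 124 = 4.93×10^8 J/(m^2 K).
τ = 164 days = 1.42×10^7 s.
λ = C / τ = 4.93×10^8 / 1.42×10^7 = 34.8 W/(m²·K).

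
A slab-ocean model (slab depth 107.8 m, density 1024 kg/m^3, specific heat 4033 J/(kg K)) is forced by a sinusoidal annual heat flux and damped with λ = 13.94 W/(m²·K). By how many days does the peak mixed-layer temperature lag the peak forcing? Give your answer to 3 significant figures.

82.2 days

Areal heat capacity C = ρ c_p D = 1024 × 4033 × 107.8 = 4.45×10^8 J m⁻² K⁻¹.
ω = 2π / 3.15×10^7 s = 1.99×10^-7 s⁻¹.
Phase lag φ = arctan(Cω/λ) = arctan(88.7/13.94) = 1.41 rad.
Time lag = φ / ω = 1.41 / 1.99×10^-7 = 7.10×10^6 s = 82.2 days.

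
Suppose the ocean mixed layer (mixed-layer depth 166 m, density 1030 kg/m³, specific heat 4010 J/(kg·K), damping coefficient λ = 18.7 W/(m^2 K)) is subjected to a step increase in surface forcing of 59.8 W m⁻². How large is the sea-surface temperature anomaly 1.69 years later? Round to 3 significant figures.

Areal heat capacity C = ρ c_p D = 1030 × 4010 × 166 = 6.86×10^8 J/(m²·K).
τ = C / λ = 6.86×10^8 / 18.7 = 3.67×10^7 s.
Equilibrium anomaly ΔT_eq = F / λ = 59.8 / 18.7 = 3.20 K.
t = 1.69 years = 5.33×10^7 s, so t/τ = 1.45.
ΔT(t) = ΔT_eq (1 − e^(−t/τ)) = 3.20 × (1 − e^−1.45) = 2.45 K.

2.45 K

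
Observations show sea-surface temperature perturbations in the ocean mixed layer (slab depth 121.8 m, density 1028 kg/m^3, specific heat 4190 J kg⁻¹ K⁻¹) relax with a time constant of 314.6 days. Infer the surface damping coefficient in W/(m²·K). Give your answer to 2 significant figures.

19

Areal heat capacity C = ρ c_p D = 1028 × 4190 × 121.8 = 5.25×10^8 J/(m^2 K).
τ = 314.6 days = 2.72×10^7 s.
λ = C / τ = 5.25×10^8 / 2.72×10^7 = 19.3 W/(m²·K).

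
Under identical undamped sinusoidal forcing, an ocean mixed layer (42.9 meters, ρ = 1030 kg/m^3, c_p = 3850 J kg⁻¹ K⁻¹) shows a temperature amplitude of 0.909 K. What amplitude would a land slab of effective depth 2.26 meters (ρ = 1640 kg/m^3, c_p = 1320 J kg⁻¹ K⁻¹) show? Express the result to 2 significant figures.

32 K

C_ocean = 1.70×10^8 J/(m²·K); C_land = 4.89×10^6 J/(m²·K).
A ∝ 1/C ⇒ A_land = A_ocean × C_ocean/C_land = 0.909 × 34.8 = 31.6 K.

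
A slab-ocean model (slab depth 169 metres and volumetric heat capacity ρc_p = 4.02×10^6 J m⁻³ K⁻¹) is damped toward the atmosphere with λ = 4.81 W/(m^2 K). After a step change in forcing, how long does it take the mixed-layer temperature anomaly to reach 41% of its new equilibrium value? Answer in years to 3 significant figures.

2.36 years

Areal heat capacity C = ρc_p × D = 4.02×10^6 × 169 = 6.79×10^8 J/(m^2 K).
τ = C / λ = 6.79×10^8 / 4.81 = 1.41×10^8 s.
Fraction reached: 1 − e^(−t/τ) = 0.41 ⇒ t = −τ ln(1 − 0.41) = τ × 0.528.
t = 7.45×10^7 s = 2.36 years.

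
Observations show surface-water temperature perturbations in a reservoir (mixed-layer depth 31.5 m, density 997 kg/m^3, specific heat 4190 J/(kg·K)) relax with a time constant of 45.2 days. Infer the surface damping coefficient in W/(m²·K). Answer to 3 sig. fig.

33.7

Areal heat capacity C = ρ c_p D = 997 × 4190 × 31.5 = 1.32×10^8 J/(m²·K).
τ = 45.2 days = 3.91×10^6 s.
λ = C / τ = 1.32×10^8 / 3.91×10^6 = 33.7 W/(m²·K).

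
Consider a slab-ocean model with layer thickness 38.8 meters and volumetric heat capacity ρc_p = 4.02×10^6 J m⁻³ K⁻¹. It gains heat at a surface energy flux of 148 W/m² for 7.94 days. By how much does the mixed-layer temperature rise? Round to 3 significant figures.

0.651 K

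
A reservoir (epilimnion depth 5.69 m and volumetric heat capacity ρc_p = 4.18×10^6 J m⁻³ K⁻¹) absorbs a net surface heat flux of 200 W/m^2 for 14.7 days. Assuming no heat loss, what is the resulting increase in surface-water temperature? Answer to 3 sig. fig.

10.7 K

Areal heat capacity C = ρc_p × D = 4.18×10^6 × 5.69 = 2.38×10^7 J m⁻² K⁻¹.
Net heat input Q = F Δt = 200 × (14.7 days × 86400 s/day) = 2.54×10^8 J/m².
ΔT = Q / C = 2.54×10^8 / 2.38×10^7 = 10.7 K.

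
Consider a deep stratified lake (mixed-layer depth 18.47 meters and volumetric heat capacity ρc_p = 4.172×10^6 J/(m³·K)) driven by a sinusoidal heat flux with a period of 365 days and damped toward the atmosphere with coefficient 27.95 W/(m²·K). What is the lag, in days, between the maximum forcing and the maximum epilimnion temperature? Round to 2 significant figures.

29 days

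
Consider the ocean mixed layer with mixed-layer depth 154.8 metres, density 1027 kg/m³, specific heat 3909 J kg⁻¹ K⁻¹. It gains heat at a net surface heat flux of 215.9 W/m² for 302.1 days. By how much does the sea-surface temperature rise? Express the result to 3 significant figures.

Areal heat capacity C = ρ c_p D = 1027 × 3909 × 154.8 = 6.21×10^8 J/(m^2 K).
Net heat input Q = F Δt = 215.9 × (302.1 days × 86400 s/day) = 5.64×10^9 J/m².
ΔT = Q / C = 5.64×10^9 / 6.21×10^8 = 9.07 K.

9.07 K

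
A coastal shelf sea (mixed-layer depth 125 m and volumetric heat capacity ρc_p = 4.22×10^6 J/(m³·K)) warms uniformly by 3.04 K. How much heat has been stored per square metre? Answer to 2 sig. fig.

1.6×10^9

Areal heat capacity C = ρc_p × D = 4.22×10^6 × 125 = 5.28×10^8 J m⁻² K⁻¹.
ΔQ = C ΔT = 5.28×10^8 × 3.04 = 1.60×10^9 J/m².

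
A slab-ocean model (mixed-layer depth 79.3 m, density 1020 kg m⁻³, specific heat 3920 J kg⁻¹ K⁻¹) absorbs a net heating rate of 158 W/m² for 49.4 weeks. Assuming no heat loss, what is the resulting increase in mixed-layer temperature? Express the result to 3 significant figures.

14.9 K

Areal heat capacity C = ρ c_p D = 1020 × 3920 × 79.3 = 3.17×10^8 J/(m^2 K).
Net heat input Q = F Δt = 158 × (49.4 weeks × 6.048×10^5 s/week) = 4.72×10^9 J/m².
ΔT = Q / C = 4.72×10^9 / 3.17×10^8 = 14.9 K.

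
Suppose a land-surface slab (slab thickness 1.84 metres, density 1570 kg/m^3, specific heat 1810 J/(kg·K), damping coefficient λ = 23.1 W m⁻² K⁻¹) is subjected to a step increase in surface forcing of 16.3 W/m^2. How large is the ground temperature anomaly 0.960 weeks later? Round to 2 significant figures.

0.65 K

Areal heat capacity C = ρ c_p D = 1570 × 1810 × 1.84 = 5.23×10^6 J/(m^2 K).
τ = C / λ = 5.23×10^6 / 23.1 = 2.26×10^5 s.
Equilibrium anomaly ΔT_eq = F / λ = 16.3 / 23.1 = 0.706 K.
t = 0.960 weeks = 5.81×10^5 s, so t/τ = 2.57.
ΔT(t) = ΔT_eq (1 − e^(−t/τ)) = 0.706 × (1 − e^−2.57) = 0.651 K.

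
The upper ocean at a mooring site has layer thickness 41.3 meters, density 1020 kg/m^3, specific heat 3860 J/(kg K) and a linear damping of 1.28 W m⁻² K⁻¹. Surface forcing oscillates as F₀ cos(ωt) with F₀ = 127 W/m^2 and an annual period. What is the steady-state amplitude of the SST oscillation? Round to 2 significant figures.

3.9 K

Areal heat capacity C = ρ c_p D = 1020 × 3860 × 41.3 = 1.63×10^8 J/(m²·K).
Angular frequency ω = 2π / T = 2π / 3.15×10^7 s = 1.99×10^-7 s⁻¹.
√((Cω)² + λ²) = √((32.4)² + 1.28²) = 32.4 W/(m²·K).
Amplitude A = F₀ / √((Cω)²+λ²) = 127 / 32.4 = 3.92 K.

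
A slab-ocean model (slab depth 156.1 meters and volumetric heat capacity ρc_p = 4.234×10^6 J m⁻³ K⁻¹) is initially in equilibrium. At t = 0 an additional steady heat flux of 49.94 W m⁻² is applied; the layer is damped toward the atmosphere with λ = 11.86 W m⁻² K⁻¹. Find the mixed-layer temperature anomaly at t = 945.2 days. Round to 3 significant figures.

3.24 K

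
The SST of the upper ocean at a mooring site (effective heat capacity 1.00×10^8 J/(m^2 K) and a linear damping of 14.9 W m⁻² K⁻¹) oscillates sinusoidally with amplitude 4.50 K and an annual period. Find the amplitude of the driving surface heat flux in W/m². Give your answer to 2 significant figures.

110

Areal heat capacity C = 1.00×10^8 J/(m^2 K) (given).
ω = 2π / 3.15×10^7 s = 1.99×10^-7 s⁻¹.
√((Cω)² + λ²) = √((19.9)² + 14.9²) = 24.9 W/(m²·K).
F₀ = A × √((Cω)²+λ²) = 4.50 × 24.9 = 112 W/m².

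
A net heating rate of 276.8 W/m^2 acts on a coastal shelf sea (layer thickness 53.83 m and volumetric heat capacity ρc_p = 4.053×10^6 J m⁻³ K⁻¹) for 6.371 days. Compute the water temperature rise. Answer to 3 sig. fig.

Areal heat capacity C = ρc_p × D = 4.053×10^6 × 53.83 = 2.18×10^8 J m⁻² K⁻¹.
Net heat input Q = F Δt = 276.8 × (6.371 days × 86400 s/day) = 1.52×10^8 J/m².
ΔT = Q / C = 1.52×10^8 / 2.18×10^8 = 0.698 K.

0.698 K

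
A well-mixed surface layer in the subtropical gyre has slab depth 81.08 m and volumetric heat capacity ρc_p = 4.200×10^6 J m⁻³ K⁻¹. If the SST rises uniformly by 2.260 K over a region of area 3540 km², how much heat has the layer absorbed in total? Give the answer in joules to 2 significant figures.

Areal heat capacity C = ρc_p × D = 4.200×10^6 × 81.08 = 3.41×10^8 J/(m^2 K).
Heat per unit area: q = C ΔT = 3.41×10^8 × 2.260 = 7.70×10^8 J/m².
Total heat: Q = q × A = 7.70×10^8 × (3540 × 10⁶ m²) = 2.72×10^18 J.

2.7×10^18 J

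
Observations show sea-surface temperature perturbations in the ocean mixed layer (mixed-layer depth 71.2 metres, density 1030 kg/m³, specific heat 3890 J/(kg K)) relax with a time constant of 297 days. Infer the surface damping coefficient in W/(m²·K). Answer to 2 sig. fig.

11

Areal heat capacity C = ρ c_p D = 1030 × 3890 × 71.2 = 2.85×10^8 J/(m^2 K).
τ = 297 days = 2.57×10^7 s.
λ = C / τ = 2.85×10^8 / 2.57×10^7 = 11.1 W/(m²·K).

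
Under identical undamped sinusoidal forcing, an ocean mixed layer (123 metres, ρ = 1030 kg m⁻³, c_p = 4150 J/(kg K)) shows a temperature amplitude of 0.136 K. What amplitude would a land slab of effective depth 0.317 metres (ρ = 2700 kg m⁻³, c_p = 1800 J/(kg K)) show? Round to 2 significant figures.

C_ocean = 5.26×10^8 J/(m²·K); C_land = 1.54×10^6 J/(m²·K).
A ∝ 1/C ⇒ A_land = A_ocean × C_ocean/C_land = 0.136 × 341 = 46.4 K.

46 K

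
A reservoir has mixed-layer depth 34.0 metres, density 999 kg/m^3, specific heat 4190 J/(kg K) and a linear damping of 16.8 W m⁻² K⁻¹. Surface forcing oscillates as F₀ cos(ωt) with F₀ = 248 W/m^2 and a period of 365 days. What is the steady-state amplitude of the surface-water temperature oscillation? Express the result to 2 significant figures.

Areal heat capacity C = ρ c_p D = 999 × 4190 × 34.0 = 1.42×10^8 J m⁻² K⁻¹.
Angular frequency ω = 2π / T = 2π / 3.15×10^7 s = 1.99×10^-7 s⁻¹.
√((Cω)² + λ²) = √((28.4)² + 16.8²) = 33.0 W/(m²·K).
Amplitude A = F₀ / √((Cω)²+λ²) = 248 / 33.0 = 7.52 K.

7.5 K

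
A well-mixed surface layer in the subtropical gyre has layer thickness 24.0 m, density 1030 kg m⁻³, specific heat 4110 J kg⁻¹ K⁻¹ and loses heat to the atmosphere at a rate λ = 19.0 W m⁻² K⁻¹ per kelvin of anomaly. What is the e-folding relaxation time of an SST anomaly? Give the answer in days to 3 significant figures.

61.9 days

Areal heat capacity C = ρ c_p D = 1030 × 4110 × 24.0 = 1.02×10^8 J/(m²·K).
Relaxation time τ = C / λ = 1.02×10^8 / 19.0 = 5.35×10^6 s.
In days: 5.35×10^6 s / (86400 s/day) = 61.9 days.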